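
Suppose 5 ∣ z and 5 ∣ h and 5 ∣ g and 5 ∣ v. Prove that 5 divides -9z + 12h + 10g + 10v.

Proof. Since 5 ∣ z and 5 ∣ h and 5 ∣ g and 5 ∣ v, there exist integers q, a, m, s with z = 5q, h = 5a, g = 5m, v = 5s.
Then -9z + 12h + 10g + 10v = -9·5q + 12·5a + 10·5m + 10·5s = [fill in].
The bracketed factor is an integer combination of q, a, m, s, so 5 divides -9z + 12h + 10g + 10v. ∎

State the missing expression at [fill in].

5(12a + 10m - 9q + 10s)

Pull the common 5 out of every term: -9·5q + 12·5a + 10·5m + 10·5s = 5(12a + 10m - 9q + 10s).
12a + 10m - 9q + 10s is an integer, which exhibits the divisibility.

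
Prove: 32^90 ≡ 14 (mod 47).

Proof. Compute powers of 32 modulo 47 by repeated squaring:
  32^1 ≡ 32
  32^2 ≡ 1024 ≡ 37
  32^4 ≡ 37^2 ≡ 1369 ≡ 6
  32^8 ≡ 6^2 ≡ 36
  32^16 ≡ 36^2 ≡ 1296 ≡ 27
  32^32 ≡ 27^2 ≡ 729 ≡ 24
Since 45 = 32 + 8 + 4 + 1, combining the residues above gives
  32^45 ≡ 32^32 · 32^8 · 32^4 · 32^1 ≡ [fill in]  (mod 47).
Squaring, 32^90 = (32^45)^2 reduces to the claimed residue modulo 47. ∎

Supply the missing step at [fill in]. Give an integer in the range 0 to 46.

32^32 · 32^8 · 32^4 · 32^1 ≡ 24 · 36 · 6 · 32 = 165888.
165888 mod 47 = 25, so 32^45 ≡ 25 (mod 47).

25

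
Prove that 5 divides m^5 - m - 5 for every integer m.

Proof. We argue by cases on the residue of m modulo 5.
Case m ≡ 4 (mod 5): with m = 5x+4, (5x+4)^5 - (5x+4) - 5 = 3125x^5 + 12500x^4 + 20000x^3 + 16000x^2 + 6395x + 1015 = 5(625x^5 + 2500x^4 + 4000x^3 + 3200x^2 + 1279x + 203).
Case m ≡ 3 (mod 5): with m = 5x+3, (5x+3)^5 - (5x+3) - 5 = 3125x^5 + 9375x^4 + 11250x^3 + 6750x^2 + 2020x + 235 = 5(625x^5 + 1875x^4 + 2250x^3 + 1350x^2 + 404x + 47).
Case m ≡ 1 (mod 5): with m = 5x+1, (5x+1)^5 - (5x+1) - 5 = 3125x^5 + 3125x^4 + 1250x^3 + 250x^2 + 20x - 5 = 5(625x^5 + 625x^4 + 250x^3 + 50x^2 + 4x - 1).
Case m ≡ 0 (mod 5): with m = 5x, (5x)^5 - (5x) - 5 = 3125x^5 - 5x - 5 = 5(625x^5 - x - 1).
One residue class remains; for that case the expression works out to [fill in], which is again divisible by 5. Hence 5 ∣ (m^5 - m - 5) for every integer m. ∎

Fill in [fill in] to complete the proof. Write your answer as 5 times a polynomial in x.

5(625x^5 + 1250x^4 + 1000x^3 + 400x^2 + 79x + 5)

The residues treated are {4, 3, 1, 0}, so the missing case is m ≡ 2 (mod 5); write m = 5x+2.
Then (5x+2)^5 - (5x+2) - 5 = 3125x^5 + 6250x^4 + 5000x^3 + 2000x^2 + 395x + 25 = 5(625x^5 + 1250x^4 + 1000x^3 + 400x^2 + 79x + 5).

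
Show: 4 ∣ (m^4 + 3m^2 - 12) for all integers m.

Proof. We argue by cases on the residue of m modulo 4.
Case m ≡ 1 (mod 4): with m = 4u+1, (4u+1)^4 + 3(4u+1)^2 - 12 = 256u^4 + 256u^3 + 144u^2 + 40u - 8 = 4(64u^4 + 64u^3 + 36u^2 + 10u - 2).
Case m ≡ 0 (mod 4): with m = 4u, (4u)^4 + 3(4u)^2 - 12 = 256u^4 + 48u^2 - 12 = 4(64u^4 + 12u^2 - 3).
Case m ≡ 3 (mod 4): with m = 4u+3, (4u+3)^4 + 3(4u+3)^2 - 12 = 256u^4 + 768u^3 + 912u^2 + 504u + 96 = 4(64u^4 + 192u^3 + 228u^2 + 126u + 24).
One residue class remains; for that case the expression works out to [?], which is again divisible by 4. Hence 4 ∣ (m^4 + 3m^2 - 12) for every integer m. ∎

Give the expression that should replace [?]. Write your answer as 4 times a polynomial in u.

4(64u^4 + 128u^3 + 108u^2 + 44u + 4)

The residues treated are {1, 0, 3}, so the missing case is m ≡ 2 (mod 4); write m = 4u+2.
Then (4u+2)^4 + 3(4u+2)^2 - 12 = 256u^4 + 512u^3 + 432u^2 + 176u + 16 = 4(64u^4 + 128u^3 + 108u^2 + 44u + 4).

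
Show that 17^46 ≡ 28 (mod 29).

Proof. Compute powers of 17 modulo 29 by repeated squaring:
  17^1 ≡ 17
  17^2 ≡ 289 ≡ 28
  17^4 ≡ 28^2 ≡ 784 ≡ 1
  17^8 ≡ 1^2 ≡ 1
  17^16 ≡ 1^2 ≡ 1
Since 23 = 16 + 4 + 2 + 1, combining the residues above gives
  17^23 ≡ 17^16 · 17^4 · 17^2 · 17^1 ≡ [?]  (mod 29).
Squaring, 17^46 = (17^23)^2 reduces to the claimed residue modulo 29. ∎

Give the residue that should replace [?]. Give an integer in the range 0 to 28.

12

Multiply the listed residues: 1 · 1 · 28 · 17 = 1 → 28 → 476.
Reducing modulo 29: 476 = 16·29 + 12, so 17^23 ≡ 12.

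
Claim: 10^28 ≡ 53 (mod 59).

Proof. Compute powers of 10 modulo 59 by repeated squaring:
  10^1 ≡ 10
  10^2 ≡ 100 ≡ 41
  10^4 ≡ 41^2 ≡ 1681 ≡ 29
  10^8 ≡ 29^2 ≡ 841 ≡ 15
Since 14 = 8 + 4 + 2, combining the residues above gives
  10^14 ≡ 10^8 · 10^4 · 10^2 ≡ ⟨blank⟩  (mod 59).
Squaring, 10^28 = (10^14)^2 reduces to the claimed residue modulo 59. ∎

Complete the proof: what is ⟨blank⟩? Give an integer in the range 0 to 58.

10^8 · 10^4 · 10^2 ≡ 15 · 29 · 41 = 17835.
17835 mod 59 = 17, so 10^14 ≡ 17 (mod 59).

17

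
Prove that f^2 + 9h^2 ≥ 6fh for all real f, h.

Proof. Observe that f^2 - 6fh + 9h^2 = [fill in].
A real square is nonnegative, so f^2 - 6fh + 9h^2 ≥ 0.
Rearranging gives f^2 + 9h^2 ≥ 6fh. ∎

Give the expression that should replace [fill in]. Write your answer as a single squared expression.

f^2 - 6fh + 9h^2 is a perfect-square trinomial: the outer terms are (f)^2 and (3h)^2, and the cross term is -2·f·3h.
So f^2 - 6fh + 9h^2 = (f - 3h)^2 ≥ 0.

(f - 3h)^2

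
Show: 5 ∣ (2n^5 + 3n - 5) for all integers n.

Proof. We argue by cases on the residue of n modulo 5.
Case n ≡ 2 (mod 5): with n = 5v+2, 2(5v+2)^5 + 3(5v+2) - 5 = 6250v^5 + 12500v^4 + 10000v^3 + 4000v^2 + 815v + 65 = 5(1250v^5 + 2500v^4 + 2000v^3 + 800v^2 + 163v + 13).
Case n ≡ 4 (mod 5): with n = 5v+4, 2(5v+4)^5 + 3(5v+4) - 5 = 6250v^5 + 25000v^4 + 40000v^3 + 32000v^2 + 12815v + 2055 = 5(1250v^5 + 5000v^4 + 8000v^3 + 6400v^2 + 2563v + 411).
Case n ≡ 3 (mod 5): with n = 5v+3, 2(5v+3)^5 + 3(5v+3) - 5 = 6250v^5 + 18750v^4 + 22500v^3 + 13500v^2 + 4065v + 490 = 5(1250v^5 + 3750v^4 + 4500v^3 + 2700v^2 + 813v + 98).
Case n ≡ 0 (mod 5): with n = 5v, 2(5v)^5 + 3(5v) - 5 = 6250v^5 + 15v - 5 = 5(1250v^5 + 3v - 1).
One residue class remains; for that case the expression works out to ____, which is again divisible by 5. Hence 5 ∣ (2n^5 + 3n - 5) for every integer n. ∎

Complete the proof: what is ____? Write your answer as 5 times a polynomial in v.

The residues treated are {2, 4, 3, 0}, so the missing case is n ≡ 1 (mod 5); write n = 5v+1.
Then 2(5v+1)^5 + 3(5v+1) - 5 = 6250v^5 + 6250v^4 + 2500v^3 + 500v^2 + 65v = 5(1250v^5 + 1250v^4 + 500v^3 + 100v^2 + 13v).

5(1250v^5 + 1250v^4 + 500v^3 + 100v^2 + 13v)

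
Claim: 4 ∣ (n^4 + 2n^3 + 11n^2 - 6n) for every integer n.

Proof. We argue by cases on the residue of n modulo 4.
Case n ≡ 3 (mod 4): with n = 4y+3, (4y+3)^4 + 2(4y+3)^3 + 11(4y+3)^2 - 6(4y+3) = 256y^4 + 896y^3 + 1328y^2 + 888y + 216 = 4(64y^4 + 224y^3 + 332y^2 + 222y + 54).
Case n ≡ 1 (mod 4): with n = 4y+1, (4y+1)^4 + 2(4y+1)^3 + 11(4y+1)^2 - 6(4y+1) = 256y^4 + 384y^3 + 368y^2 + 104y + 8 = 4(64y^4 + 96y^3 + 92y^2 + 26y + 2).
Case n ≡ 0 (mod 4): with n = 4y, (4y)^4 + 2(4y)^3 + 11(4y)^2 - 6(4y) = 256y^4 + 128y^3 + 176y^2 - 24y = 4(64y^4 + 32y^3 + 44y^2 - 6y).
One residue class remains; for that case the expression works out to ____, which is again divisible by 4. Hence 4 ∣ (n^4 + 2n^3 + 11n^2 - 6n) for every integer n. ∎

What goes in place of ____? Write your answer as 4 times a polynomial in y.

4(64y^4 + 160y^3 + 188y^2 + 94y + 16)

Only n ≡ 2 (mod 4) is unaccounted for. Put n = 4y+2:
(4y+2)^4 + 2(4y+2)^3 + 11(4y+2)^2 - 6(4y+2) expands to 256y^4 + 640y^3 + 752y^2 + 376y + 64,
and factoring out 4 leaves 4(64y^4 + 160y^3 + 188y^2 + 94y + 16).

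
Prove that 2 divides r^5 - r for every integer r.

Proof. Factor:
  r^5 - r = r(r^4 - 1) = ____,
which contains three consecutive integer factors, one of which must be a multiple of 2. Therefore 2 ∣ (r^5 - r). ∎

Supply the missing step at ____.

(r - 1)r(r + 1)(r^2 + 1)

r^4 - 1 = (r^2 - 1)(r^2 + 1), and r^2 - 1 = (r-1)(r+1).
So r(r^4 - 1) = (r - 1)r(r + 1)(r^2 + 1).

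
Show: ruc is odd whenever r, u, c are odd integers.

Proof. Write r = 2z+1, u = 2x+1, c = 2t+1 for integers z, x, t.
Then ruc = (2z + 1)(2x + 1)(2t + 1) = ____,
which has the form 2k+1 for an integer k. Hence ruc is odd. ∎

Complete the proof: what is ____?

(2z + 1)(2x + 1)(2t + 1) = 8txz + 4tx + 4tz + 2t + 4xz + 2x + 2z + 1
= 2(4txz + 2tx + 2tz + t + 2xz + x + z) + 1.
Since 4txz + 2tx + 2tz + t + 2xz + x + z is an integer, the product is of the form 2k+1 for an integer k.

2(4txz + 2tx + 2tz + t + 2xz + x + z) + 1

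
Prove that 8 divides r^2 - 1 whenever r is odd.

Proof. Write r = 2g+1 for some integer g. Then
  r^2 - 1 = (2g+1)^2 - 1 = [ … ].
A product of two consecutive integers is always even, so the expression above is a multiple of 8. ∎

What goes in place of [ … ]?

4g(g + 1)

(2g+1)^2 - 1 = 4g^2 + 4g + 1 - 1 = 4g^2 + 4g = 4g(g+1).
Since g and g+1 are consecutive, g(g+1) is even, and 4·(even) is a multiple of 8.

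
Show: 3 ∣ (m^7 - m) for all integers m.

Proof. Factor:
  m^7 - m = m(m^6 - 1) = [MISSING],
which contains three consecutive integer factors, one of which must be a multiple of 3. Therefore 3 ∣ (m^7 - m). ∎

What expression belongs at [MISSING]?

(m - 1)m(m + 1)(m^4 + m^2 + 1)

m^6 - 1 = (m^2 - 1)(m^4 + m^2 + 1), and m^2 - 1 = (m-1)(m+1).
So m(m^6 - 1) = (m - 1)m(m + 1)(m^4 + m^2 + 1).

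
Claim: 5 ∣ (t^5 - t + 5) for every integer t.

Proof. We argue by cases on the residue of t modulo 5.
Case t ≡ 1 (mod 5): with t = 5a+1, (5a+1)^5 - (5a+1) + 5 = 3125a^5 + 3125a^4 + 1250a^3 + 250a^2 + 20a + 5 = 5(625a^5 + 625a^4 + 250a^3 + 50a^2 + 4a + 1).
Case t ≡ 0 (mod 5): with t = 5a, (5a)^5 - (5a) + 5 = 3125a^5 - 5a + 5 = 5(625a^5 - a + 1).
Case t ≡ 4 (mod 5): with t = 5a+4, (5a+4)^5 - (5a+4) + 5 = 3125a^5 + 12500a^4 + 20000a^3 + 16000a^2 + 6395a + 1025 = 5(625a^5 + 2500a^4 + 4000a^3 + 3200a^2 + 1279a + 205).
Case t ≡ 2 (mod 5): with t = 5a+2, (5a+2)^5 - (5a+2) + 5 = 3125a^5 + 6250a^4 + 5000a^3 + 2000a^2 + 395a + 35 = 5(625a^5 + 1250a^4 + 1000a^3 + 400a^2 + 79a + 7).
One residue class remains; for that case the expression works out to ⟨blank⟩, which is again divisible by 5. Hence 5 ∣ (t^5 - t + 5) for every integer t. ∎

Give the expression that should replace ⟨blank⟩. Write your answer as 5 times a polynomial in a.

The residues treated are {1, 0, 4, 2}, so the missing case is t ≡ 3 (mod 5); write t = 5a+3.
Then (5a+3)^5 - (5a+3) + 5 = 3125a^5 + 9375a^4 + 11250a^3 + 6750a^2 + 2020a + 245 = 5(625a^5 + 1875a^4 + 2250a^3 + 1350a^2 + 404a + 49).

5(625a^5 + 1875a^4 + 2250a^3 + 1350a^2 + 404a + 49)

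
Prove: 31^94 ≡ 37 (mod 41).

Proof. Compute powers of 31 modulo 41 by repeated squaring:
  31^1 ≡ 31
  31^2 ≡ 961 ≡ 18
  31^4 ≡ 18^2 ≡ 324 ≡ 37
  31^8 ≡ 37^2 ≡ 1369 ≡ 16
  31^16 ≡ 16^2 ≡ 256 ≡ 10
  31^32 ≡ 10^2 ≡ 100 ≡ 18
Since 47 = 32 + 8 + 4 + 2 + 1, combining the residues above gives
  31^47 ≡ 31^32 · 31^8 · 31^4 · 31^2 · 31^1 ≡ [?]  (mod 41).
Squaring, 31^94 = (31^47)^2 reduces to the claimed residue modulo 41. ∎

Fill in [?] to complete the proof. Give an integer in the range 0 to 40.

Multiply the listed residues: 18 · 16 · 37 · 18 · 31 = 288 → 10656 → 191808 → 5946048.
Reducing modulo 41: 5946048 = 145025·41 + 23, so 31^47 ≡ 23.

23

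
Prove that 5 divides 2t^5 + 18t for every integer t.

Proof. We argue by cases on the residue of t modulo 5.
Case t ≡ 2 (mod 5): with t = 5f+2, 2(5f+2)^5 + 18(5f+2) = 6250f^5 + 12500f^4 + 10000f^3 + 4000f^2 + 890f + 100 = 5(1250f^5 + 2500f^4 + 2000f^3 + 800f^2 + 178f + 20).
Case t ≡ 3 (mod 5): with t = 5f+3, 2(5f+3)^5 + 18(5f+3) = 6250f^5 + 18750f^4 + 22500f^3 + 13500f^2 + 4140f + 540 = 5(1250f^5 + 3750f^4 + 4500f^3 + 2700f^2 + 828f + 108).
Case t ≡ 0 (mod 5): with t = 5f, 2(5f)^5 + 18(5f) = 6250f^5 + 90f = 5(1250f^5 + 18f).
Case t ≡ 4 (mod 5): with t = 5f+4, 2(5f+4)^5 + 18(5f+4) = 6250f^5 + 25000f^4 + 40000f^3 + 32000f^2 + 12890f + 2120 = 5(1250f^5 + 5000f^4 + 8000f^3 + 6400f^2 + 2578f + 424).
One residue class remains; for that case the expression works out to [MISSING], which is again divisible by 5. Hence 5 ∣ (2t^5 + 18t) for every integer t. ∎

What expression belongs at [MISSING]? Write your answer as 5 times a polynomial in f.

5(1250f^5 + 1250f^4 + 500f^3 + 100f^2 + 28f + 4)

The residues treated are {2, 3, 0, 4}, so the missing case is t ≡ 1 (mod 5); write t = 5f+1.
Then 2(5f+1)^5 + 18(5f+1) = 6250f^5 + 6250f^4 + 2500f^3 + 500f^2 + 140f + 20 = 5(1250f^5 + 1250f^4 + 500f^3 + 100f^2 + 28f + 4).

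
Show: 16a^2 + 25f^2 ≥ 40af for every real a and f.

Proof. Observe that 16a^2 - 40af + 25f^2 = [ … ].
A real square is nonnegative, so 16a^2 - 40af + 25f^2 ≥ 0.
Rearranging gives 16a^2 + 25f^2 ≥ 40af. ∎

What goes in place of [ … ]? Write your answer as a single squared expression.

The leading and trailing coefficients are 4^2 and 5^2, and 40 = 2·4·5, so the trinomial is (4a - 5f)^2.
Hence 16a^2 - 40af + 25f^2 ≥ 0.

(4a - 5f)^2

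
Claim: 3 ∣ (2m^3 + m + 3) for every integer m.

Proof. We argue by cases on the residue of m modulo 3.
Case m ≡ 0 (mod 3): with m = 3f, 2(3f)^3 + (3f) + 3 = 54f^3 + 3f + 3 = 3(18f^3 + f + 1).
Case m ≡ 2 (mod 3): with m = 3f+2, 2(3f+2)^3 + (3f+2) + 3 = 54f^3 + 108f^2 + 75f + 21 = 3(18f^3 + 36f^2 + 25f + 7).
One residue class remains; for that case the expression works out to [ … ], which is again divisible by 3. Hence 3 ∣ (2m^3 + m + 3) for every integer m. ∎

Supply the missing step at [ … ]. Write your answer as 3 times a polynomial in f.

3(18f^3 + 18f^2 + 7f + 2)

Only m ≡ 1 (mod 3) is unaccounted for. Put m = 3f+1:
2(3f+1)^3 + (3f+1) + 3 expands to 54f^3 + 54f^2 + 21f + 6,
and factoring out 3 leaves 3(18f^3 + 18f^2 + 7f + 2).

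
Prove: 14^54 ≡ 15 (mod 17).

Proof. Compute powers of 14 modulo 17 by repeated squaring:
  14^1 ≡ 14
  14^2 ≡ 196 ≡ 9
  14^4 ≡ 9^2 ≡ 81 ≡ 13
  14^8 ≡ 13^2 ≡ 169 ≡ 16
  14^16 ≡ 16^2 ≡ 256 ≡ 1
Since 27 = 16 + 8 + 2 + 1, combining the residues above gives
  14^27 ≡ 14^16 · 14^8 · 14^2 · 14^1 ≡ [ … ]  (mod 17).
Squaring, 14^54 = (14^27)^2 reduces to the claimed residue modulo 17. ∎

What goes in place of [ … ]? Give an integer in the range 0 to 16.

14^16 · 14^8 · 14^2 · 14^1 ≡ 1 · 16 · 9 · 14 = 2016.
2016 mod 17 = 10, so 14^27 ≡ 10 (mod 17).

10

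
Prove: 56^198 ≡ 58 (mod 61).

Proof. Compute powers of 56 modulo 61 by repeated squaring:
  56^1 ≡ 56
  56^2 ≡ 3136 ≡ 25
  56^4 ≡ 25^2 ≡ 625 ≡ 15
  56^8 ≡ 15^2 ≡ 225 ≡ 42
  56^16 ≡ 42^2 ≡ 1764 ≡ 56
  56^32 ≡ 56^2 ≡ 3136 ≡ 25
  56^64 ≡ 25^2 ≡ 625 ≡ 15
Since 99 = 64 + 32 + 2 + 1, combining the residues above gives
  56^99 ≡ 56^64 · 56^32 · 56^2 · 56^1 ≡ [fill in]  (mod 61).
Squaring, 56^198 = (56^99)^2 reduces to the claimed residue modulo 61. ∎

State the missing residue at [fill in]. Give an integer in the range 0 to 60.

34

Multiply the listed residues: 15 · 25 · 25 · 56 = 375 → 9375 → 525000.
Reducing modulo 61: 525000 = 8606·61 + 34, so 56^99 ≡ 34.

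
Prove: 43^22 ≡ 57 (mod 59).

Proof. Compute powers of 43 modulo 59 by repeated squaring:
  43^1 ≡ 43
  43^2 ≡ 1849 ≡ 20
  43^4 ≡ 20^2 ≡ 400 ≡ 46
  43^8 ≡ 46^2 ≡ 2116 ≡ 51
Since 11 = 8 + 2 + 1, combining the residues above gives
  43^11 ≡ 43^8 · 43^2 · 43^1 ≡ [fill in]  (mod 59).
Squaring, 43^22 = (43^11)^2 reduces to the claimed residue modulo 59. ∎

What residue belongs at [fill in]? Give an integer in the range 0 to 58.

43^8 · 43^2 · 43^1 ≡ 51 · 20 · 43 = 43860.
43860 mod 59 = 23, so 43^11 ≡ 23 (mod 59).

23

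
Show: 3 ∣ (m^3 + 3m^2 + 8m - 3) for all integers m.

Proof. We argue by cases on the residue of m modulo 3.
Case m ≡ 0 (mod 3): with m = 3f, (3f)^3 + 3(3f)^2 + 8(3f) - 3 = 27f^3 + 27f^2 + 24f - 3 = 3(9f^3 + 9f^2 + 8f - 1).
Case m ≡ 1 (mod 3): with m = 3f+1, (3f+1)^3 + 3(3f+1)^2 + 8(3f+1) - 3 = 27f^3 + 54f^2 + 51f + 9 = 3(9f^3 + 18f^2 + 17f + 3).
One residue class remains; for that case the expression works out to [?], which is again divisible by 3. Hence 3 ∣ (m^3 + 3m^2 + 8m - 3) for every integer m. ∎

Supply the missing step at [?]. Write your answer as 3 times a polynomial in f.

3(9f^3 + 27f^2 + 32f + 11)

The residues treated are {0, 1}, so the missing case is m ≡ 2 (mod 3); write m = 3f+2.
Then (3f+2)^3 + 3(3f+2)^2 + 8(3f+2) - 3 = 27f^3 + 81f^2 + 96f + 33 = 3(9f^3 + 27f^2 + 32f + 11).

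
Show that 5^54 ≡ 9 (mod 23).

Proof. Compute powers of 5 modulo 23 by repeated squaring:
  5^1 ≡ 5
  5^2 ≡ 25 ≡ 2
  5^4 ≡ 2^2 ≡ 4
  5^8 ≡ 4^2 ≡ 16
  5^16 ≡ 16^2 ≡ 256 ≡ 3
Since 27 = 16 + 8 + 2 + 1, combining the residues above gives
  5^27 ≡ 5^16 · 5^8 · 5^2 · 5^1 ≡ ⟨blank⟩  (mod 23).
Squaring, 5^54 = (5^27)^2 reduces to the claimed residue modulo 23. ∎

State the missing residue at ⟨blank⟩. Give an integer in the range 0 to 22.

20

5^16 · 5^8 · 5^2 · 5^1 ≡ 3 · 16 · 2 · 5 = 480.
480 mod 23 = 20, so 5^27 ≡ 20 (mod 23).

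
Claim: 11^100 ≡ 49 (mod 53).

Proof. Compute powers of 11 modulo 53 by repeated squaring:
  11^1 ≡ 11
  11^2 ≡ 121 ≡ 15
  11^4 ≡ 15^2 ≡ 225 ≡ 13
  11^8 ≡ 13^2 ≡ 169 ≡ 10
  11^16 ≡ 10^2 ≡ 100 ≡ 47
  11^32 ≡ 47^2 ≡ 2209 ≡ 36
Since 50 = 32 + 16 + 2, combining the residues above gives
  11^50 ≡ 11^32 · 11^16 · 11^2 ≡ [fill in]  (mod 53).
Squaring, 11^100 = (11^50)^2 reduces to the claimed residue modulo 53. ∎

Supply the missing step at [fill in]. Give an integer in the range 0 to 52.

46

Multiply the listed residues: 36 · 47 · 15 = 1692 → 25380.
Reducing modulo 53: 25380 = 478·53 + 46, so 11^50 ≡ 46.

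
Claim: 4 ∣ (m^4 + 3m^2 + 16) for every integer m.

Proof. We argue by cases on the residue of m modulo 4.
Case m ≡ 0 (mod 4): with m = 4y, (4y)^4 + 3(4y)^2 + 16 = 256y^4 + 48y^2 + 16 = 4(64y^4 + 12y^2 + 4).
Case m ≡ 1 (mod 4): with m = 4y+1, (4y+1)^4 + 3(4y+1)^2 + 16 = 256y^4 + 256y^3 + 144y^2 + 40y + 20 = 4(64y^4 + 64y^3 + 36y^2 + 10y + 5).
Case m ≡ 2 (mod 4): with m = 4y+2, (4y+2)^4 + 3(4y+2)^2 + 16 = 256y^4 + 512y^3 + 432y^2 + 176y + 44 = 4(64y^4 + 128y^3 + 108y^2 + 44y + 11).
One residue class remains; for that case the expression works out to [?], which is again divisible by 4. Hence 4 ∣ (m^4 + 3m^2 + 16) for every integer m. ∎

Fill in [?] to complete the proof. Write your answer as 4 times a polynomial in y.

The residues treated are {0, 1, 2}, so the missing case is m ≡ 3 (mod 4); write m = 4y+3.
Then (4y+3)^4 + 3(4y+3)^2 + 16 = 256y^4 + 768y^3 + 912y^2 + 504y + 124 = 4(64y^4 + 192y^3 + 228y^2 + 126y + 31).

4(64y^4 + 192y^3 + 228y^2 + 126y + 31)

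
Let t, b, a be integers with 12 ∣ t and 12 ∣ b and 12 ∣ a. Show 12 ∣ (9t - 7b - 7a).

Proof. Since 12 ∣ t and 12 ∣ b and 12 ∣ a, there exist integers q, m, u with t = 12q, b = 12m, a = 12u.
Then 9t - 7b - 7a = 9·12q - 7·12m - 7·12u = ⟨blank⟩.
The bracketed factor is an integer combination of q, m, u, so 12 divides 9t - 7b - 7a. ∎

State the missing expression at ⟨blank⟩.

12(-7m + 9q - 7u)

Each term has a factor of 12: 9·12q - 7·12m - 7·12u = 12·(-7m + 9q - 7u).
Since -7m + 9q - 7u is an integer, 12 ∣ (9t - 7b - 7a).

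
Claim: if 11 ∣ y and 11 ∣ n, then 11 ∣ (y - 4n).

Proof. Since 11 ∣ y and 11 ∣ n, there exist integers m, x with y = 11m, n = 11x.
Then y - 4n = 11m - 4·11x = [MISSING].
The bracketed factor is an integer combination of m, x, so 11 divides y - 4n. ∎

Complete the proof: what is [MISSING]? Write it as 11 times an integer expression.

11(m - 4x)

Each term has a factor of 11: 11m - 4·11x = 11·(m - 4x).
Since m - 4x is an integer, 11 ∣ (y - 4n).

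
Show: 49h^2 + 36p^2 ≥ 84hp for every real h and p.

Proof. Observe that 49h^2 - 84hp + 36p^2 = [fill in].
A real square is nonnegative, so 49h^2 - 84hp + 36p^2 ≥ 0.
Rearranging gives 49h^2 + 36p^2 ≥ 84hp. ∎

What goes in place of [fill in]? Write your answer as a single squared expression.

49h^2 - 84hp + 36p^2 is a perfect-square trinomial: the outer terms are (7h)^2 and (6p)^2, and the cross term is -2·7h·6p.
So 49h^2 - 84hp + 36p^2 = (7h - 6p)^2 ≥ 0.

(7h - 6p)^2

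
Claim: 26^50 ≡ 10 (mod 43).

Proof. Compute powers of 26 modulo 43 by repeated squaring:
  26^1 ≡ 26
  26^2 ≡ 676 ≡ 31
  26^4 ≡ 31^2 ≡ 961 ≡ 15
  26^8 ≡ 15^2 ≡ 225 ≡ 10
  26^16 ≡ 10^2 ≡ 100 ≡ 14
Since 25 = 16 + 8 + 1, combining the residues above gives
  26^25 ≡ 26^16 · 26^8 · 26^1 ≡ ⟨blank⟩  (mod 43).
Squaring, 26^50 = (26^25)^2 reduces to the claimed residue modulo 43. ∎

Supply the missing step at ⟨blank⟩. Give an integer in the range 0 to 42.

28

Multiply the listed residues: 14 · 10 · 26 = 140 → 3640.
Reducing modulo 43: 3640 = 84·43 + 28, so 26^25 ≡ 28.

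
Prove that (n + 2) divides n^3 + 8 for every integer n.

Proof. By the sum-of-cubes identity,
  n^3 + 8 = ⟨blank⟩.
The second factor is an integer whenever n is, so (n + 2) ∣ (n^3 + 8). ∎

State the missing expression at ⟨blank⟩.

(n + 2)(n^2 - 2n + 4)

a^3 + b^3 = (a + b)(a^2 - ab + b^2). With a = n, b = 2:
n^3 + 8 = (n + 2)(n^2 - 2n + 4).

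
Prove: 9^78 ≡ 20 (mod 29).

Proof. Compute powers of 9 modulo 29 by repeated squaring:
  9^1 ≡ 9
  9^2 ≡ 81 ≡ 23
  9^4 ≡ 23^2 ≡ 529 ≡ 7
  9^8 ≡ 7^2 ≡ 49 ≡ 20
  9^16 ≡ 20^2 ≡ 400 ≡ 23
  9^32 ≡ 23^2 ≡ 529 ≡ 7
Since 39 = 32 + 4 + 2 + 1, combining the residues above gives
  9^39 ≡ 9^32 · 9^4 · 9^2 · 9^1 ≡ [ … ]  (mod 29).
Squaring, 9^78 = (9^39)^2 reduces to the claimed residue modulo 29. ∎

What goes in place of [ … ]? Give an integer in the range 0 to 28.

22

9^32 · 9^4 · 9^2 · 9^1 ≡ 7 · 7 · 23 · 9 = 10143.
10143 mod 29 = 22, so 9^39 ≡ 22 (mod 29).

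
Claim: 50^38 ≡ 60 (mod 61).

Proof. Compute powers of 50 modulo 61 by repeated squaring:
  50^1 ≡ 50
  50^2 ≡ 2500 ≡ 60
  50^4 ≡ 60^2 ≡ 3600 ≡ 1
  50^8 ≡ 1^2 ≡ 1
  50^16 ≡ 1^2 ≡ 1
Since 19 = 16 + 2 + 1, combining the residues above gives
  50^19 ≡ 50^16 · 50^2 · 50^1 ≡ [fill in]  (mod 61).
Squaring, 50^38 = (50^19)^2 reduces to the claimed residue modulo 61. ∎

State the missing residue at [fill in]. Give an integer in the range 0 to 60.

50^16 · 50^2 · 50^1 ≡ 1 · 60 · 50 = 3000.
3000 mod 61 = 11, so 50^19 ≡ 11 (mod 61).

11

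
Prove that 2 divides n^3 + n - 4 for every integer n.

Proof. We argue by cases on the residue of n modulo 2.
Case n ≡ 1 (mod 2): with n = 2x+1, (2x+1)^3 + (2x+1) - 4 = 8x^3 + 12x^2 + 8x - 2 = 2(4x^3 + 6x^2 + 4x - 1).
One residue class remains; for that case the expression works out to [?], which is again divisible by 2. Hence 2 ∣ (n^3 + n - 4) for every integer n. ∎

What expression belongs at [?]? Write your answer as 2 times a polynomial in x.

The residues treated are {1}, so the missing case is n ≡ 0 (mod 2); write n = 2x.
Then (2x)^3 + (2x) - 4 = 8x^3 + 2x - 4 = 2(4x^3 + x - 2).

2(4x^3 + x - 2)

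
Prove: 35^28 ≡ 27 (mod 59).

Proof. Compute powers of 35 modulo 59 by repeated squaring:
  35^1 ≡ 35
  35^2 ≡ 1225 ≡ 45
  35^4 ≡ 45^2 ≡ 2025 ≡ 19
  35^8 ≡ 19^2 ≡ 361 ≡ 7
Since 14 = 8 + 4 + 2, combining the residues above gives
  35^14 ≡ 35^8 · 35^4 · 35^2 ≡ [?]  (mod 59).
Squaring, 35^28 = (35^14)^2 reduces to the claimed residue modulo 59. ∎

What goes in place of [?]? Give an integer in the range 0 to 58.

26

Multiply the listed residues: 7 · 19 · 45 = 133 → 5985.
Reducing modulo 59: 5985 = 101·59 + 26, so 35^14 ≡ 26.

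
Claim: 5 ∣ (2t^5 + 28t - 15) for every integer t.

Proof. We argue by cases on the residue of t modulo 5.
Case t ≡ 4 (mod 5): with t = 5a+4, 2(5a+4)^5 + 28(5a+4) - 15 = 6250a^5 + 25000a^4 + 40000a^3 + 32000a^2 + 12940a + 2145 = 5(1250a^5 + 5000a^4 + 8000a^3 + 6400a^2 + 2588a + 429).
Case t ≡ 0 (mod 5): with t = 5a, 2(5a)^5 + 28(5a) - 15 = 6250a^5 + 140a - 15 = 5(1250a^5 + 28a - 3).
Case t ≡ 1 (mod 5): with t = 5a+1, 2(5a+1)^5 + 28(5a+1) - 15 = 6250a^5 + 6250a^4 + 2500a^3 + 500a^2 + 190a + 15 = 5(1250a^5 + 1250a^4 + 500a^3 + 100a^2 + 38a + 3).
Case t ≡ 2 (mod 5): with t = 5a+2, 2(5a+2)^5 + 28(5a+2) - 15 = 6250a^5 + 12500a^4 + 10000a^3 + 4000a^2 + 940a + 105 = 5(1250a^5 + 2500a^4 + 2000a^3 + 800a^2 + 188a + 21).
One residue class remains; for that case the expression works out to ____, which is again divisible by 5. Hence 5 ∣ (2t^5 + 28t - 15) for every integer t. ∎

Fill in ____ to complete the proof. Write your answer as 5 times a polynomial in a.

The residues treated are {4, 0, 1, 2}, so the missing case is t ≡ 3 (mod 5); write t = 5a+3.
Then 2(5a+3)^5 + 28(5a+3) - 15 = 6250a^5 + 18750a^4 + 22500a^3 + 13500a^2 + 4190a + 555 = 5(1250a^5 + 3750a^4 + 4500a^3 + 2700a^2 + 838a + 111).

5(1250a^5 + 3750a^4 + 4500a^3 + 2700a^2 + 838a + 111)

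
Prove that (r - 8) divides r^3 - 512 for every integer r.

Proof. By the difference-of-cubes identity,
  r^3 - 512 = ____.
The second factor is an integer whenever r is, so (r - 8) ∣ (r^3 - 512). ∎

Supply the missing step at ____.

a^3 - b^3 = (a - b)(a^2 + ab + b^2). With a = r, b = 8:
r^3 - 512 = (r - 8)(r^2 + 8r + 64).

(r - 8)(r^2 + 8r + 64)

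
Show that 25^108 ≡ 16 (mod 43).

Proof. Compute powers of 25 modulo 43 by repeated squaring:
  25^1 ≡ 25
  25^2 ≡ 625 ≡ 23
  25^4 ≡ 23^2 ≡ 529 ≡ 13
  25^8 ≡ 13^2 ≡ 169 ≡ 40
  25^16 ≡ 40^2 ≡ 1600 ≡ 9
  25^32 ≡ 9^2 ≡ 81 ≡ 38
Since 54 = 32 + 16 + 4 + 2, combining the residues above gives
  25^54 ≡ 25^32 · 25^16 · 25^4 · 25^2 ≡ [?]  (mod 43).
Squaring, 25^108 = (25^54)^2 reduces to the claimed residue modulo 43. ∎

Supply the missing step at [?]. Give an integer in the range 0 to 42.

Multiply the listed residues: 38 · 9 · 13 · 23 = 342 → 4446 → 102258.
Reducing modulo 43: 102258 = 2378·43 + 4, so 25^54 ≡ 4.

4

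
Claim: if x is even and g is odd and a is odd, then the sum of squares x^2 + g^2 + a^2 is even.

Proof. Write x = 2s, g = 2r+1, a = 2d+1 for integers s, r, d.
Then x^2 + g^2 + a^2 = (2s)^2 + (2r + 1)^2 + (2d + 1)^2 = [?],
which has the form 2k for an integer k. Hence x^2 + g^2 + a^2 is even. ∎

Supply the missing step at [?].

Expanding: (2s)^2 + (2r + 1)^2 + (2d + 1)^2 = 4d^2 + 4d + 4r^2 + 4r + 4s^2 + 2.
Every term is even; pulling out the factor of 2 gives 2(2d^2 + 2d + 2r^2 + 2r + 2s^2 + 1).

2(2d^2 + 2d + 2r^2 + 2r + 2s^2 + 1)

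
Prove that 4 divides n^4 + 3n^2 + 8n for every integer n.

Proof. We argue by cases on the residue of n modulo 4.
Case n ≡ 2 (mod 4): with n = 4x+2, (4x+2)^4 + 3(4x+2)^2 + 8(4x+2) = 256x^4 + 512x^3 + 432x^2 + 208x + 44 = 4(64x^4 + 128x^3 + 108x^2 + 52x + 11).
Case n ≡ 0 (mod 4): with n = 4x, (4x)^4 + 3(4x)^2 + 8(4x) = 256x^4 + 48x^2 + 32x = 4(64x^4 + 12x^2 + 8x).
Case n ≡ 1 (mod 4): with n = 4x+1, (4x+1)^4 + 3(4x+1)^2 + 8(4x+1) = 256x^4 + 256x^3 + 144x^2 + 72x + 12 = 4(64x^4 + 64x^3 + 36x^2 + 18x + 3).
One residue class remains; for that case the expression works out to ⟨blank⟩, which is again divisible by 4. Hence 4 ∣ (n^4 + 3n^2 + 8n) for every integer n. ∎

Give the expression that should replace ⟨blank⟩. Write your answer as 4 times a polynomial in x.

The residues treated are {2, 0, 1}, so the missing case is n ≡ 3 (mod 4); write n = 4x+3.
Then (4x+3)^4 + 3(4x+3)^2 + 8(4x+3) = 256x^4 + 768x^3 + 912x^2 + 536x + 132 = 4(64x^4 + 192x^3 + 228x^2 + 134x + 33).

4(64x^4 + 192x^3 + 228x^2 + 134x + 33)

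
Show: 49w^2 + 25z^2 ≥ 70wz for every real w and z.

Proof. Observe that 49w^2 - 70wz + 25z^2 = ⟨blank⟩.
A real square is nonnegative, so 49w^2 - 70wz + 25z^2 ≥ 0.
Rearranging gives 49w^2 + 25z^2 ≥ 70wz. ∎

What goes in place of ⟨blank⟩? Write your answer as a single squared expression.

The leading and trailing coefficients are 7^2 and 5^2, and 70 = 2·7·5, so the trinomial is (7w - 5z)^2.
Hence 49w^2 - 70wz + 25z^2 ≥ 0.

(7w - 5z)^2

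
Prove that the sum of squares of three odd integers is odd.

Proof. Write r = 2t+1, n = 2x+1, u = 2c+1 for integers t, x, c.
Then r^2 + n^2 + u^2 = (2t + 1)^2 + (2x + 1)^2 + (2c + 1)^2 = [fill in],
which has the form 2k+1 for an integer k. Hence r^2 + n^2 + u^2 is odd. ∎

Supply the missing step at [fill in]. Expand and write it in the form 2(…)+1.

2(2c^2 + 2c + 2t^2 + 2t + 2x^2 + 2x + 1) + 1

Expanding: (2t + 1)^2 + (2x + 1)^2 + (2c + 1)^2 = 4c^2 + 4c + 4t^2 + 4t + 4x^2 + 4x + 3.
Every term except the constant is even, so this is 2(2c^2 + 2c + 2t^2 + 2t + 2x^2 + 2x + 1) + 1,
and 2c^2 + 2c + 2t^2 + 2t + 2x^2 + 2x + 1 ∈ ℤ gives the required form.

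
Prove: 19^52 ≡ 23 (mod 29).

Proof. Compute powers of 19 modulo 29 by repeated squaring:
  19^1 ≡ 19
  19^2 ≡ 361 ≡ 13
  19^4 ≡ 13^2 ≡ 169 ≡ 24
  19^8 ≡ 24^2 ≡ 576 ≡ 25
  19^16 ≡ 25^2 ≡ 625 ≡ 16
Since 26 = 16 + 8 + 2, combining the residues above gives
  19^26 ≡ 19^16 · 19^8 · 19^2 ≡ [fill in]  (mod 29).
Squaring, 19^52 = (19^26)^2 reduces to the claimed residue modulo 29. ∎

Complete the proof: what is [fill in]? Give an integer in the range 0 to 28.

Multiply the listed residues: 16 · 25 · 13 = 400 → 5200.
Reducing modulo 29: 5200 = 179·29 + 9, so 19^26 ≡ 9.

9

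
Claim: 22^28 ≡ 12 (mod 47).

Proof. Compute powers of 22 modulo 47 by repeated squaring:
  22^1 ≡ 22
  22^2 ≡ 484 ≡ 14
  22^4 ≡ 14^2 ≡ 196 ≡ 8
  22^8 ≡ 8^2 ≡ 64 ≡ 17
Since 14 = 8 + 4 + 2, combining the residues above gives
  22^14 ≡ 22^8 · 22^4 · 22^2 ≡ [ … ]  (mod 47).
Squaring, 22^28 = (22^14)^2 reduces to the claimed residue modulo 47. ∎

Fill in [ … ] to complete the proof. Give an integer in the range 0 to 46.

22^8 · 22^4 · 22^2 ≡ 17 · 8 · 14 = 1904.
1904 mod 47 = 24, so 22^14 ≡ 24 (mod 47).

24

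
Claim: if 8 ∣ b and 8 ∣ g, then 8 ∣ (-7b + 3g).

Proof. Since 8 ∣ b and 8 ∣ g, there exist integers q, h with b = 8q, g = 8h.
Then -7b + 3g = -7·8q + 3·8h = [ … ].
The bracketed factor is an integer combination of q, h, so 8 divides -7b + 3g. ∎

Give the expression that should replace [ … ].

Each term has a factor of 8: -7·8q + 3·8h = 8·(3h - 7q).
Since 3h - 7q is an integer, 8 ∣ (-7b + 3g).

8(3h - 7q)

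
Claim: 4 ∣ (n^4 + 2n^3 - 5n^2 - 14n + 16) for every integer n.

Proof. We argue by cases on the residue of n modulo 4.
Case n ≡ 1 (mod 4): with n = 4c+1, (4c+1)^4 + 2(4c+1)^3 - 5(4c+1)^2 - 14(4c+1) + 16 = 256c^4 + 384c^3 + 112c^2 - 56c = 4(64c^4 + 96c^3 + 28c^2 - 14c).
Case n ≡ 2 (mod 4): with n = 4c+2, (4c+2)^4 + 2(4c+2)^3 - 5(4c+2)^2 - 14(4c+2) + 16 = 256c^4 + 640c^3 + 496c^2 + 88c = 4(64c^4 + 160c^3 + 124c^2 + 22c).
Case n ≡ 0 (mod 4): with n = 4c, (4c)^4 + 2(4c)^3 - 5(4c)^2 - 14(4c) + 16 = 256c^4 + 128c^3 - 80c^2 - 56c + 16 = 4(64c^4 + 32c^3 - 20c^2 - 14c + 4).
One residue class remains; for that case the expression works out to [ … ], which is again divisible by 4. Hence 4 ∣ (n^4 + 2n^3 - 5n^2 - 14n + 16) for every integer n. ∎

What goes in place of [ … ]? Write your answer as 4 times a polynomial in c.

4(64c^4 + 224c^3 + 268c^2 + 118c + 16)

Only n ≡ 3 (mod 4) is unaccounted for. Put n = 4c+3:
(4c+3)^4 + 2(4c+3)^3 - 5(4c+3)^2 - 14(4c+3) + 16 expands to 256c^4 + 896c^3 + 1072c^2 + 472c + 64,
and factoring out 4 leaves 4(64c^4 + 224c^3 + 268c^2 + 118c + 16).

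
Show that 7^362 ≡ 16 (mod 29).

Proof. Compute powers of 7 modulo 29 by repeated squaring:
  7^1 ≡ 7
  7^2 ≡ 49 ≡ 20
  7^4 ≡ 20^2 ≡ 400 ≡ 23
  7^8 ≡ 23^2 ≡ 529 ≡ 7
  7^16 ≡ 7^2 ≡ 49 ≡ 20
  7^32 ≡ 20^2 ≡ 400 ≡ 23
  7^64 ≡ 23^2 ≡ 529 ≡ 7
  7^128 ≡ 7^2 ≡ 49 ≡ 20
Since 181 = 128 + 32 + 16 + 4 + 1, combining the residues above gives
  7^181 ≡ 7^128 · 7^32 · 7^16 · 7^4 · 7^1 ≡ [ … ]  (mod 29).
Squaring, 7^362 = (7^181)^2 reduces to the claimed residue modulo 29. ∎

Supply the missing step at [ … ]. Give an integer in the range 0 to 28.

25

Multiply the listed residues: 20 · 23 · 20 · 23 · 7 = 460 → 9200 → 211600 → 1481200.
Reducing modulo 29: 1481200 = 51075·29 + 25, so 7^181 ≡ 25.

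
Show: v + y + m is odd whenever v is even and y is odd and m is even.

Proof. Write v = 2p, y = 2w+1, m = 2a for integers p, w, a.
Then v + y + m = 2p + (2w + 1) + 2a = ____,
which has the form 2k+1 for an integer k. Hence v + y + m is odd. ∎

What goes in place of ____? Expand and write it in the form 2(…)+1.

2(a + p + w) + 1

2p + (2w + 1) + 2a = 2a + 2p + 2w + 1
= 2(a + p + w) + 1.
Since a + p + w is an integer, the sum is of the form 2k+1 for an integer k.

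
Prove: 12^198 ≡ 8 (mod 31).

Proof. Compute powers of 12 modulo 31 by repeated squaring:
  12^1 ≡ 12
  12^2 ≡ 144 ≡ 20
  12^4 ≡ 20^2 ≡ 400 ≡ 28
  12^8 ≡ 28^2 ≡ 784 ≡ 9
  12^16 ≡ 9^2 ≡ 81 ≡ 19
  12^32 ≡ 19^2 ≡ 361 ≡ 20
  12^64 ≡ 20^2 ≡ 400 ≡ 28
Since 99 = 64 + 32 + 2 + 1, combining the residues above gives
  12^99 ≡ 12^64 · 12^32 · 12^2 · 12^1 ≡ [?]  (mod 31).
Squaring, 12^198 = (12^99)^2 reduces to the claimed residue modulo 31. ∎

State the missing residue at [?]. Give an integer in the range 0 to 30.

15

12^64 · 12^32 · 12^2 · 12^1 ≡ 28 · 20 · 20 · 12 = 134400.
134400 mod 31 = 15, so 12^99 ≡ 15 (mod 31).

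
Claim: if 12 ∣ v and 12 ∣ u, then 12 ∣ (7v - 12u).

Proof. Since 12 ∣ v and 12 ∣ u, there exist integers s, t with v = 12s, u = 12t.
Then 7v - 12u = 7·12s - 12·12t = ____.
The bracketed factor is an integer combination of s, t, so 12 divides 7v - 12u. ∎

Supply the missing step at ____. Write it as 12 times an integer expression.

12(7s - 12t)

Each term has a factor of 12: 7·12s - 12·12t = 12·(7s - 12t).
Since 7s - 12t is an integer, 12 ∣ (7v - 12u).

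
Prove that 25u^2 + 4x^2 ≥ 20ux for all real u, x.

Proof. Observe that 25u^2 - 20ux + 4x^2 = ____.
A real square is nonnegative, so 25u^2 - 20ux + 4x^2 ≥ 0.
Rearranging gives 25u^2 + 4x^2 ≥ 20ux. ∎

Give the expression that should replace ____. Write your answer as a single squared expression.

The leading and trailing coefficients are 5^2 and 2^2, and 20 = 2·5·2, so the trinomial is (5u - 2x)^2.
Hence 25u^2 - 20ux + 4x^2 ≥ 0.

(5u - 2x)^2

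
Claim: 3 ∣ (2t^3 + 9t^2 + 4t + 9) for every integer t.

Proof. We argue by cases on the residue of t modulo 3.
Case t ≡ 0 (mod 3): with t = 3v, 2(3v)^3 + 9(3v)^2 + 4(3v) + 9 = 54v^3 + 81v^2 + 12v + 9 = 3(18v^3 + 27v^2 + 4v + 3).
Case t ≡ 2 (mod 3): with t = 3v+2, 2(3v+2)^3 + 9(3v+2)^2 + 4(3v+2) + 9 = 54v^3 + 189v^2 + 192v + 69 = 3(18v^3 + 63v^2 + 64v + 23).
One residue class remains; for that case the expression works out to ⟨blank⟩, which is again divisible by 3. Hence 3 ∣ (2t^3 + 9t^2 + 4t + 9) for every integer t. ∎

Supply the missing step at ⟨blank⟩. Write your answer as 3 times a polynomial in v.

The residues treated are {0, 2}, so the missing case is t ≡ 1 (mod 3); write t = 3v+1.
Then 2(3v+1)^3 + 9(3v+1)^2 + 4(3v+1) + 9 = 54v^3 + 135v^2 + 84v + 24 = 3(18v^3 + 45v^2 + 28v + 8).

3(18v^3 + 45v^2 + 28v + 8)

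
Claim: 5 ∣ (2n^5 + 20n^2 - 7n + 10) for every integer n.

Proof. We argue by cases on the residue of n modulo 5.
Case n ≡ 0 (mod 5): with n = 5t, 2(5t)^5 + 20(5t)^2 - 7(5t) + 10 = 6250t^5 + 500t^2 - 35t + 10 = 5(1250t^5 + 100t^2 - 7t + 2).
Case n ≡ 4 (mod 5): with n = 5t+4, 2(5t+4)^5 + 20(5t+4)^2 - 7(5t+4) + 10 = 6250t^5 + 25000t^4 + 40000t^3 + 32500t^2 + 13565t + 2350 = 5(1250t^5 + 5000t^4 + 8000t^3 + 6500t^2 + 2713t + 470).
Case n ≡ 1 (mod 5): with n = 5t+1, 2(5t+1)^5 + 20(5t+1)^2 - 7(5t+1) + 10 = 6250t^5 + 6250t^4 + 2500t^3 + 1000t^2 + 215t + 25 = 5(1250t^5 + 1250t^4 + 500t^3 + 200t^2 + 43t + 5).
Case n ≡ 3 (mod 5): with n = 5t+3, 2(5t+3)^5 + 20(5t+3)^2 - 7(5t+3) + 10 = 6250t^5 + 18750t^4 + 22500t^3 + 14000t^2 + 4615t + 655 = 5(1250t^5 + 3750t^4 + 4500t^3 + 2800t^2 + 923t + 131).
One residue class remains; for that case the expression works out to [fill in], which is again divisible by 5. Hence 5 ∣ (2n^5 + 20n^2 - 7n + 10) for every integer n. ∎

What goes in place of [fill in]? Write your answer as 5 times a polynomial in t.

5(1250t^5 + 2500t^4 + 2000t^3 + 900t^2 + 233t + 28)

The residues treated are {0, 4, 1, 3}, so the missing case is n ≡ 2 (mod 5); write n = 5t+2.
Then 2(5t+2)^5 + 20(5t+2)^2 - 7(5t+2) + 10 = 6250t^5 + 12500t^4 + 10000t^3 + 4500t^2 + 1165t + 140 = 5(1250t^5 + 2500t^4 + 2000t^3 + 900t^2 + 233t + 28).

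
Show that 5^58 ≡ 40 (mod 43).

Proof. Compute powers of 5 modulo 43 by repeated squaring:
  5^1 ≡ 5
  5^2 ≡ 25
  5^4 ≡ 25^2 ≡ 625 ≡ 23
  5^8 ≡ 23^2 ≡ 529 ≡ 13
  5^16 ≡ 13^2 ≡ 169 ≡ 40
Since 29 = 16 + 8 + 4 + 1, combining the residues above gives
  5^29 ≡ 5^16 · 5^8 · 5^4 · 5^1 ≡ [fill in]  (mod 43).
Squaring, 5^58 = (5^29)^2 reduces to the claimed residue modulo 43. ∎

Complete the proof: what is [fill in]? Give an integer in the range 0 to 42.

30

Multiply the listed residues: 40 · 13 · 23 · 5 = 520 → 11960 → 59800.
Reducing modulo 43: 59800 = 1390·43 + 30, so 5^29 ≡ 30.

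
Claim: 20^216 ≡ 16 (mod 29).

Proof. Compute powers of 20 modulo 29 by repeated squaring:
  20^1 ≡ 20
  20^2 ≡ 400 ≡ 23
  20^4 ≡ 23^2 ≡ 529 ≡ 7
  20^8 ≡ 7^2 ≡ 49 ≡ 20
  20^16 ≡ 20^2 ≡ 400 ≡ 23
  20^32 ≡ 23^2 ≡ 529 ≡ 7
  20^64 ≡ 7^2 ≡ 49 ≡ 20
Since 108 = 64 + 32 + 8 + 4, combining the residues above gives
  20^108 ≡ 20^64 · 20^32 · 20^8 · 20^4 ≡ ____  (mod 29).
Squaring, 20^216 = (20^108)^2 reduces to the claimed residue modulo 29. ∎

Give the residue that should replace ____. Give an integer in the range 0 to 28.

Multiply the listed residues: 20 · 7 · 20 · 7 = 140 → 2800 → 19600.
Reducing modulo 29: 19600 = 675·29 + 25, so 20^108 ≡ 25.

25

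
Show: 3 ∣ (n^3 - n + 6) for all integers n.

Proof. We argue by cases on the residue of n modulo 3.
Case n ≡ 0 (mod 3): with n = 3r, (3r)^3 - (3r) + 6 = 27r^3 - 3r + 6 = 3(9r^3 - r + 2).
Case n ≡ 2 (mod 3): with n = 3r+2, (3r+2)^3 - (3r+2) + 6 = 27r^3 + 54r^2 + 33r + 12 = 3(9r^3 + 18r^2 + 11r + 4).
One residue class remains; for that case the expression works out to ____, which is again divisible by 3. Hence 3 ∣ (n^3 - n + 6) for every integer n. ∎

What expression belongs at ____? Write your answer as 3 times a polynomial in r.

3(9r^3 + 9r^2 + 2r + 2)

The residues treated are {0, 2}, so the missing case is n ≡ 1 (mod 3); write n = 3r+1.
Then (3r+1)^3 - (3r+1) + 6 = 27r^3 + 27r^2 + 6r + 6 = 3(9r^3 + 9r^2 + 2r + 2).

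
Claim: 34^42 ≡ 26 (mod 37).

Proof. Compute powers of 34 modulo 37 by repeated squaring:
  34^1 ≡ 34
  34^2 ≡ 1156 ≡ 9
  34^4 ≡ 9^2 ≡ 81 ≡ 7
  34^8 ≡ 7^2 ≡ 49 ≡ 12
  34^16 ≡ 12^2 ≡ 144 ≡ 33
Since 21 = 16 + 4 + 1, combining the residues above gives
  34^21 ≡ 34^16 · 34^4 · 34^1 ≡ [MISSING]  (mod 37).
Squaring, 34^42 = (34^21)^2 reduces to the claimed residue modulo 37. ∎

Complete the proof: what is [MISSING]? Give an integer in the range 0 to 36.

Multiply the listed residues: 33 · 7 · 34 = 231 → 7854.
Reducing modulo 37: 7854 = 212·37 + 10, so 34^21 ≡ 10.

10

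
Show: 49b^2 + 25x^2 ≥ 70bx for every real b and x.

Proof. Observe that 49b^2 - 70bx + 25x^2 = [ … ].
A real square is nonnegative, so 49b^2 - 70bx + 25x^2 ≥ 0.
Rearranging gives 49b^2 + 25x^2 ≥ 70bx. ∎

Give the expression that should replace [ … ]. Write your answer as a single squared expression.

The leading and trailing coefficients are 7^2 and 5^2, and 70 = 2·7·5, so the trinomial is (7b - 5x)^2.
Hence 49b^2 - 70bx + 25x^2 ≥ 0.

(7b - 5x)^2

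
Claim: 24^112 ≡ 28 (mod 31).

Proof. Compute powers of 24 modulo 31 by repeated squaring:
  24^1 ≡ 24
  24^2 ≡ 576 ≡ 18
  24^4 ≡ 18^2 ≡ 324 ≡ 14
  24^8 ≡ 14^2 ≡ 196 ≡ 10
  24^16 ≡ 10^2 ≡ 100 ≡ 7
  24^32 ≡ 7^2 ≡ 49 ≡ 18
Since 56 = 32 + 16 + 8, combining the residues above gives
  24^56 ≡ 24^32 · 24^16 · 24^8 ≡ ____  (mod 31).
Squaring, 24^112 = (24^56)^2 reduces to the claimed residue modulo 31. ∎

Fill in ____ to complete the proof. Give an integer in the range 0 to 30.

20

24^32 · 24^16 · 24^8 ≡ 18 · 7 · 10 = 1260.
1260 mod 31 = 20, so 24^56 ≡ 20 (mod 31).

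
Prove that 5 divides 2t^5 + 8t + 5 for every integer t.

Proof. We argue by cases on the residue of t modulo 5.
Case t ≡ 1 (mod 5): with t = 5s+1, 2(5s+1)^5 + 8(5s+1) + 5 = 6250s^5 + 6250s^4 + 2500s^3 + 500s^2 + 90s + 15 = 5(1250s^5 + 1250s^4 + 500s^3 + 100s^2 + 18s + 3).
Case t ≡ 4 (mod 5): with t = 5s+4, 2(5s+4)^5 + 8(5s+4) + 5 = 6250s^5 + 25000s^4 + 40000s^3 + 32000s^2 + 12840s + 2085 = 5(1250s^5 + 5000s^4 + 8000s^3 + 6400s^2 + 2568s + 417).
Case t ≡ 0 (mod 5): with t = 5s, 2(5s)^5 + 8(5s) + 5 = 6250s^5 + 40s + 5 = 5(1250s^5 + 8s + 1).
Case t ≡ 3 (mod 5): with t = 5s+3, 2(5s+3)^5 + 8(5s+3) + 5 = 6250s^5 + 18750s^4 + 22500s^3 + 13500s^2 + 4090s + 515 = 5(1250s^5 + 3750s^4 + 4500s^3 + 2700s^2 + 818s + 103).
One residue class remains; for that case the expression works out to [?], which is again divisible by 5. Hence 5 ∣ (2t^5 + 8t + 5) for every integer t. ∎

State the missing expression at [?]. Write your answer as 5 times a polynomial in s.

5(1250s^5 + 2500s^4 + 2000s^3 + 800s^2 + 168s + 17)

Only t ≡ 2 (mod 5) is unaccounted for. Put t = 5s+2:
2(5s+2)^5 + 8(5s+2) + 5 expands to 6250s^5 + 12500s^4 + 10000s^3 + 4000s^2 + 840s + 85,
and factoring out 5 leaves 5(1250s^5 + 2500s^4 + 2000s^3 + 800s^2 + 168s + 17).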